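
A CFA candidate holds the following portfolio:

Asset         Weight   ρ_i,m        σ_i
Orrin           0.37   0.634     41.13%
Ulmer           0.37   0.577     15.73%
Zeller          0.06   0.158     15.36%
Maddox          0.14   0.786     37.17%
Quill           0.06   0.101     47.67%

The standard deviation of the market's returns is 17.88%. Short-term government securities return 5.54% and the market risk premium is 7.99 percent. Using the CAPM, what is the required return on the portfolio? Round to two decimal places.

β_Orrin = 0.634 × 41.13% / 17.88% = 1.4584
β_Ulmer = 0.577 × 15.73% / 17.88% = 0.5076
β_Zeller = 0.158 × 15.36% / 17.88% = 0.1357
β_Maddox = 0.786 × 37.17% / 17.88% = 1.6340
β_Quill = 0.101 × 47.67% / 17.88% = 0.2693
β_P = Σ w_i β_i = 0.37×1.4584 + 0.37×0.5076 + 0.06×0.1357 + 0.14×1.6340 + 0.06×0.2693 = 0.9805
E(R_P) = R_f + β_P × MRP = 5.54% + 0.9805 × 7.99% = 13.37%

13.37%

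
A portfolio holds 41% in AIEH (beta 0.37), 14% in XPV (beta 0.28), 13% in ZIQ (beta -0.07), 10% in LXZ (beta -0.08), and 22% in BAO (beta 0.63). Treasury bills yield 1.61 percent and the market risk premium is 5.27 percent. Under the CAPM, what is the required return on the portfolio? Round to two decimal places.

3.26%

β_P = Σ w_i β_i = 0.41×0.37 + 0.14×0.28 + 0.13×-0.07 + 0.10×-0.08 + 0.22×0.63 = 0.3124
E(R_P) = R_f + β_P × MRP = 1.61% + 0.3124 × 5.27% = 3.26%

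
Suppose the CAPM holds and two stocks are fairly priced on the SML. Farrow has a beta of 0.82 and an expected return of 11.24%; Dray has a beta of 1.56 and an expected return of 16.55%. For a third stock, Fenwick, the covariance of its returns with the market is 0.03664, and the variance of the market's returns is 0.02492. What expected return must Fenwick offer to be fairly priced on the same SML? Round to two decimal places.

15.91%

MRP = (16.55% − 11.24%) / (1.56 − 0.82) = 7.1757%
R_f = 11.24% − 0.82 × 7.1757% = 5.3559%
β_Fenwick = Cov / Var(R_m) = 0.03664 / 0.02492 = 1.4703
E(R_Fenwick) = R_f + β × MRP = 5.3559% + 1.4703 × 7.1757% = 15.91%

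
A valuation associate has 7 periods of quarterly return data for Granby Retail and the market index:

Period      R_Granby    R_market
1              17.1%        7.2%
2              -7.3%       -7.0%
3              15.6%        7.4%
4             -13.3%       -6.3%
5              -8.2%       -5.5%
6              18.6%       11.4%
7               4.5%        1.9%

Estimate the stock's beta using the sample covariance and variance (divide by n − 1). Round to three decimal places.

1.739

Mean R_i = (17.1 − 7.3 + 15.6 − 13.3 − 8.2 + 18.6 + 4.5) / 7 = 3.8571%
Mean R_m = (7.2 − 7.0 + 7.4 − 6.3 − 5.5 + 11.4 + 1.9) / 7 = 1.3000%
Σ(R_i − R̄_i)(R_m − R̄_m) = 604.0400  ⇒  Cov = 604.0400 / 6 = 100.6733
Σ(R_m − R̄_m)² = 347.2800  ⇒  Var(R_m) = 347.2800 / 6 = 57.8800
β = Cov / Var(R_m) = 100.6733 / 57.8800 = 1.7393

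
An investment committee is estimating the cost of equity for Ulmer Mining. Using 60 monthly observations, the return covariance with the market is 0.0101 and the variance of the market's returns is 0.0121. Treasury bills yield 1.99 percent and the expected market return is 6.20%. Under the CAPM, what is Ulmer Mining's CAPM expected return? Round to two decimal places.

β = Cov(R_i, R_m) / Var(R_m) = 0.0101 / 0.0121 = 0.8347
MRP = 6.20% − 1.99% = 4.21%
E(R) = R_f + β × MRP = 1.99% + 0.8347 × 4.21% = 5.50%

5.50%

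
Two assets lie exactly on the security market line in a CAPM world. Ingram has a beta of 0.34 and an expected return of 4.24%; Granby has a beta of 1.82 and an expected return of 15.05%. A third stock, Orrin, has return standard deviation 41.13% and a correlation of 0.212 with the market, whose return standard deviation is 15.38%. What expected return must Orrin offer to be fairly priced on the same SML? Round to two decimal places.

MRP = (15.05% − 4.24%) / (1.82 − 0.34) = 7.3041%
R_f = 4.24% − 0.34 × 7.3041% = 1.7566%
β_Orrin = ρ·σ_i/σ_m = 0.212 × 41.13 / 15.38 = 0.5669
E(R_Orrin) = R_f + β × MRP = 1.7566% + 0.5669 × 7.3041% = 5.90%

5.90%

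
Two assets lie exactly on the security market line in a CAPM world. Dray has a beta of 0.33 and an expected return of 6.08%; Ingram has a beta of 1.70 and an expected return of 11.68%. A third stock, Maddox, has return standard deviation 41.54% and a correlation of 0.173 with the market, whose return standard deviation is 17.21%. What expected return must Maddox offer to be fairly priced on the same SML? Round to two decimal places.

6.44%

MRP = (11.68% − 6.08%) / (1.70 − 0.33) = 4.0876%
R_f = 6.08% − 0.33 × 4.0876% = 4.7311%
β_Maddox = ρ·σ_i/σ_m = 0.173 × 41.54 / 17.21 = 0.4176
E(R_Maddox) = R_f + β × MRP = 4.7311% + 0.4176 × 4.0876% = 6.44%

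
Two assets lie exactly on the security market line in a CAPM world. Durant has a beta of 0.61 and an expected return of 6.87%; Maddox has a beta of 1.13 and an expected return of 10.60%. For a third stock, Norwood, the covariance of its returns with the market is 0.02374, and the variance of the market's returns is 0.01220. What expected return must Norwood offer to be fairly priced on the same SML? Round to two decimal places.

MRP = (10.60% − 6.87%) / (1.13 − 0.61) = 7.1731%
R_f = 6.87% − 0.61 × 7.1731% = 2.4944%
β_Norwood = Cov / Var(R_m) = 0.02374 / 0.01220 = 1.9459
E(R_Norwood) = R_f + β × MRP = 2.4944% + 1.9459 × 7.1731% = 16.45%

16.45%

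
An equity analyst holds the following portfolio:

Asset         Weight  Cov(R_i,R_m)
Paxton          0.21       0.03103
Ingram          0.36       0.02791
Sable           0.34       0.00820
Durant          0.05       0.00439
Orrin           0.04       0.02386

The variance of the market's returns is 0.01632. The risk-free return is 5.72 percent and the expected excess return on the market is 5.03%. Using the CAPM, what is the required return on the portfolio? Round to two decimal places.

12.05%

β_Paxton = 0.03103 / 0.01632 = 1.9013
β_Ingram = 0.02791 / 0.01632 = 1.7102
β_Sable = 0.00820 / 0.01632 = 0.5025
β_Durant = 0.00439 / 0.01632 = 0.2690
β_Orrin = 0.02386 / 0.01632 = 1.4620
β_P = Σ w_i β_i = 0.21×1.9013 + 0.36×1.7102 + 0.34×0.5025 + 0.05×0.2690 + 0.04×1.4620 = 1.2577
E(R_P) = R_f + β_P × MRP = 5.72% + 1.2577 × 5.03% = 12.05%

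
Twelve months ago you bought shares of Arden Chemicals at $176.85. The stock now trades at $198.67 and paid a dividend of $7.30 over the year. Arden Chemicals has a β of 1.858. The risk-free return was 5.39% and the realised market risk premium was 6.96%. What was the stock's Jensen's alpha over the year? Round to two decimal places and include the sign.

-1.86%

Realised HPR = (P1 + D1 − P0) / P0 = (198.67 + 7.30 − 176.85) / 176.85 = 29.12 / 176.85 = 16.4659%
CAPM required = R_f + β·MRP = 5.39% + 1.858 × 6.96% = 18.32168%
α = realised − required = 16.4659% − 18.32168% = -1.86%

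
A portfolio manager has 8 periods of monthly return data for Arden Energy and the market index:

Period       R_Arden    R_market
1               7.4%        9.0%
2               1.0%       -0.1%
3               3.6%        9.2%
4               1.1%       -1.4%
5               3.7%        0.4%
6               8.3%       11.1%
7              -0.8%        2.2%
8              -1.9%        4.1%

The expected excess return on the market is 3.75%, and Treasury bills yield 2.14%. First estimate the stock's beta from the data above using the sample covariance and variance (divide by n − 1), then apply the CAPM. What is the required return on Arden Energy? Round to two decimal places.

4.10%

Mean R_i = (7.4 + 1.0 + 3.6 + 1.1 + 3.7 + 8.3 − 0.8 − 1.9) / 8 = 2.8000%
Mean R_m = (9.0 − 0.1 + 9.2 − 1.4 + 0.4 + 11.1 + 2.2 + 4.1) / 8 = 4.3125%
Σ(R_i − R̄_i)(R_m − R̄_m) = 85.5400  ⇒  Cov = 85.5400 / 7 = 12.2200
Σ(R_m − R̄_m)² = 163.8488  ⇒  Var(R_m) = 163.8488 / 7 = 23.4070
β = Cov / Var(R_m) = 12.2200 / 23.4070 = 0.5221
E(R) = R_f + β × MRP = 2.14% + 0.5221 × 3.75% = 4.10%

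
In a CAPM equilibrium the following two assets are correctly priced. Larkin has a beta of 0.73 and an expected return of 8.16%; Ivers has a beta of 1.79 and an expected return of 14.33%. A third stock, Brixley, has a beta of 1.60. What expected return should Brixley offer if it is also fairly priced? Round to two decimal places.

MRP (SML slope) = (14.33% − 8.16%) / (1.79 − 0.73) = 6.17% / 1.06 = 5.8208%
R_f (intercept) = 8.16% − 0.73 × 5.8208% = 3.9108%
E(R_Brixley) = R_f + β × MRP = 3.9108% + 1.60 × 5.8208% = 13.22%

13.22%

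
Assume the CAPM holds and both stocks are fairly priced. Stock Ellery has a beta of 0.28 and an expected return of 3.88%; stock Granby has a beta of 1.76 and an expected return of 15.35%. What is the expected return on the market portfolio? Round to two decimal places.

9.46%

Both satisfy E(R) = R_f + β·MRP, so the slope of the SML is
MRP = (15.35% − 3.88%) / (1.76 − 0.28) = 11.47% / 1.48 = 7.7500%
R_f = E(R_Ellery) − β_Ellery·MRP = 3.88% − 0.28 × 7.7500% = 1.7100%
E(R_m) = R_f + MRP = 1.7100% + 7.7500% = 9.46%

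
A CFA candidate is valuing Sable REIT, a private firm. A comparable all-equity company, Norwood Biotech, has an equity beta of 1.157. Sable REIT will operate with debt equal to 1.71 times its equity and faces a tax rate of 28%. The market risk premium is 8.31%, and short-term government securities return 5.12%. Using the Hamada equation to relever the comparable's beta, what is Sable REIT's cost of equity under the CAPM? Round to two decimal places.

β_L = β_U × [1 + (1 − t)(D/E)] = 1.157 × [1 + (1 − 0.28) × 1.71]
    = 1.157 × [1 + 0.72 × 1.71] = 1.157 × 2.2312 = 2.5815
E(R) = R_f + β_L × MRP = 5.12% + 2.5815 × 8.31% = 26.57%

26.57%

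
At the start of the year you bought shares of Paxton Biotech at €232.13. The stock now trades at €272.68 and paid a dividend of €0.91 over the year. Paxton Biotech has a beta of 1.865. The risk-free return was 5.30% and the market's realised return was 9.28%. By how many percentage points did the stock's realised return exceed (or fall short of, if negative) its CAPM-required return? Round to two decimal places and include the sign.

+5.14%

Realised HPR = (P1 + D1 − P0) / P0 = (272.68 + 0.91 − 232.13) / 232.13 = 41.46 / 232.13 = 17.8607%
MRP = 9.28% − 5.30% = 3.98%
CAPM required = R_f + β·MRP = 5.30% + 1.865 × 3.98% = 12.72270%
α = realised − required = 17.8607% − 12.72270% = +5.14%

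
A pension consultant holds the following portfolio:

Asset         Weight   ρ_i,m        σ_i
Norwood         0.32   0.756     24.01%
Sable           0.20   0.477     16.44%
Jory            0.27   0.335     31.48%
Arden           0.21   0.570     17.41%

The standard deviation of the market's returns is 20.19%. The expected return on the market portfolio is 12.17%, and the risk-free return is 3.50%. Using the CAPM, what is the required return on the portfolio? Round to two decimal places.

8.79%

β_Norwood = 0.756 × 24.01% / 20.19% = 0.8990
β_Sable = 0.477 × 16.44% / 20.19% = 0.3884
β_Jory = 0.335 × 31.48% / 20.19% = 0.5223
β_Arden = 0.570 × 17.41% / 20.19% = 0.4915
β_P = Σ w_i β_i = 0.32×0.8990 + 0.20×0.3884 + 0.27×0.5223 + 0.21×0.4915 = 0.6096
MRP = 12.17% − 3.50% = 8.67%
E(R_P) = R_f + β_P × MRP = 3.50% + 0.6096 × 8.67% = 8.79%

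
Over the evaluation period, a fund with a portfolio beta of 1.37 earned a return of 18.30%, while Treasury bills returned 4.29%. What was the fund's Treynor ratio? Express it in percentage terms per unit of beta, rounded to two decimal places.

10.23%

Treynor = (R_P − R_f) / β_P = (18.30% − 4.29%) / 1.3700 = 14.01% / 1.3700 = 10.23%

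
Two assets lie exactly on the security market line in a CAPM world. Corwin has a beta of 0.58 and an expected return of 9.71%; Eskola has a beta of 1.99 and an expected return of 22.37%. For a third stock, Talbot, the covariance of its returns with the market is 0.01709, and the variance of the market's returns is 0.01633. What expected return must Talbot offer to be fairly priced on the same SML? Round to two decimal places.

13.90%

MRP = (22.37% − 9.71%) / (1.99 − 0.58) = 8.9787%
R_f = 9.71% − 0.58 × 8.9787% = 4.5024%
β_Talbot = Cov / Var(R_m) = 0.01709 / 0.01633 = 1.0465
E(R_Talbot) = R_f + β × MRP = 4.5024% + 1.0465 × 8.9787% = 13.90%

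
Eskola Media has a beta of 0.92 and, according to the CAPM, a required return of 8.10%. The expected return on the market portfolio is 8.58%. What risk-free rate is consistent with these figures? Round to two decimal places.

E(R) = R_f + β(E(R_m) − R_f) = R_f(1 − β) + β·E(R_m)
8.10% = R_f × (1 − 0.92) + 0.92 × 8.58%
8.10% = R_f × 0.08 + 7.8936%
R_f = (8.10% − 7.8936%) / 0.08 = 2.58%

2.58%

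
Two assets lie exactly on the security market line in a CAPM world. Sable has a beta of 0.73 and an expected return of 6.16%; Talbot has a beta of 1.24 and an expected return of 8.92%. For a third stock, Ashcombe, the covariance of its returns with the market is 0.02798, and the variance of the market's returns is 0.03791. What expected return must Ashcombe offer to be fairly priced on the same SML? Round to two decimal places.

6.20%

MRP = (8.92% − 6.16%) / (1.24 − 0.73) = 5.4118%
R_f = 6.16% − 0.73 × 5.4118% = 2.2094%
β_Ashcombe = Cov / Var(R_m) = 0.02798 / 0.03791 = 0.7381
E(R_Ashcombe) = R_f + β × MRP = 2.2094% + 0.7381 × 5.4118% = 6.20%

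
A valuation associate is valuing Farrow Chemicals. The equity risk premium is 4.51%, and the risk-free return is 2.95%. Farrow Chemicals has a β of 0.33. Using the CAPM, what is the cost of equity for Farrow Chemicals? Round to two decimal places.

E(R) = R_f + β × MRP = 2.95% + 0.33 × 4.51% = 4.44%

4.44%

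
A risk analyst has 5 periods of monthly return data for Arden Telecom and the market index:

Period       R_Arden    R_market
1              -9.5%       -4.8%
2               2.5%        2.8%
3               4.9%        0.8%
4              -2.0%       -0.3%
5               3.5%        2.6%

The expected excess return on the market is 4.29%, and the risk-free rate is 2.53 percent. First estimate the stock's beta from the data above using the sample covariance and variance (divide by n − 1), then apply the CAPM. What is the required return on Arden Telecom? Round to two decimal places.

10.00%

Mean R_i = (-9.5 + 2.5 + 4.9 − 2.0 + 3.5) / 5 = -0.1200%
Mean R_m = (-4.8 + 2.8 + 0.8 − 0.3 + 2.6) / 5 = 0.2200%
Σ(R_i − R̄_i)(R_m − R̄_m) = 66.3520  ⇒  Cov = 66.3520 / 4 = 16.5880
Σ(R_m − R̄_m)² = 38.1280  ⇒  Var(R_m) = 38.1280 / 4 = 9.5320
β = Cov / Var(R_m) = 16.5880 / 9.5320 = 1.7402
E(R) = R_f + β × MRP = 2.53% + 1.7402 × 4.29% = 10.00%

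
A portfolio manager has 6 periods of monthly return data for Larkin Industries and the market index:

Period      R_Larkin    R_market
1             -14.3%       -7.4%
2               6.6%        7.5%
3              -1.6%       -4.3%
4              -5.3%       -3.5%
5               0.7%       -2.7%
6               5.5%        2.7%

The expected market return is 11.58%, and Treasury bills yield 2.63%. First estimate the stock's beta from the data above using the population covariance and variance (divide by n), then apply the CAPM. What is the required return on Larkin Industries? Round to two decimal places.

Mean R_i = (-14.3 + 6.6 − 1.6 − 5.3 + 0.7 + 5.5) / 6 = -1.4000%
Mean R_m = (-7.4 + 7.5 − 4.3 − 3.5 − 2.7 + 2.7) / 6 = -1.2833%
Σ(R_i − R̄_i)(R_m − R̄_m) = 182.9300  ⇒  Cov = 182.9300 / 6 = 30.4883
Σ(R_m − R̄_m)² = 146.4483  ⇒  Var(R_m) = 146.4483 / 6 = 24.4081
β = Cov / Var(R_m) = 30.4883 / 24.4081 = 1.2491
MRP = 11.58% − 2.63% = 8.95%
E(R) = R_f + β × MRP = 2.63% + 1.2491 × 8.95% = 13.81%

13.81%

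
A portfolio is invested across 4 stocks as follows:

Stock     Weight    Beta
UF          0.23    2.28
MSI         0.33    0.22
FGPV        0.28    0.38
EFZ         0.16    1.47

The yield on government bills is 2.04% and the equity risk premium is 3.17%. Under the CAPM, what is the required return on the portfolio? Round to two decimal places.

5.02%

β_P = Σ w_i β_i = 0.23×2.28 + 0.33×0.22 + 0.28×0.38 + 0.16×1.47 = 0.9386
E(R_P) = R_f + β_P × MRP = 2.04% + 0.9386 × 3.17% = 5.02%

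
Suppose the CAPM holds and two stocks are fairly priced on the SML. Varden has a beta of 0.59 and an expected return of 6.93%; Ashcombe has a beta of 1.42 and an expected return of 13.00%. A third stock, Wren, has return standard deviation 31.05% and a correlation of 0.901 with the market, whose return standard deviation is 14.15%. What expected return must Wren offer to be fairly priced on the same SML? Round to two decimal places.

17.07%

MRP = (13.00% − 6.93%) / (1.42 − 0.59) = 7.3133%
R_f = 6.93% − 0.59 × 7.3133% = 2.6152%
β_Wren = ρ·σ_i/σ_m = 0.901 × 31.05 / 14.15 = 1.9771
E(R_Wren) = R_f + β × MRP = 2.6152% + 1.9771 × 7.3133% = 17.07%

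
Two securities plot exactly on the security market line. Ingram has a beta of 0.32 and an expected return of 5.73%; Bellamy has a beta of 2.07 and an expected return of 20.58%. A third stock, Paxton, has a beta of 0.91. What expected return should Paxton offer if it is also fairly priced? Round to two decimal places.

10.74%

MRP (SML slope) = (20.58% − 5.73%) / (2.07 − 0.32) = 14.85% / 1.75 = 8.4857%
R_f (intercept) = 5.73% − 0.32 × 8.4857% = 3.0146%
E(R_Paxton) = R_f + β × MRP = 3.0146% + 0.91 × 8.4857% = 10.74%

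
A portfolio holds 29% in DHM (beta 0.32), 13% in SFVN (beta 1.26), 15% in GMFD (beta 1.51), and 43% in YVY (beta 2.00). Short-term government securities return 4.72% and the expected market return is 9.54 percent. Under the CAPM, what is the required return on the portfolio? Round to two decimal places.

β_P = Σ w_i β_i = 0.29×0.32 + 0.13×1.26 + 0.15×1.51 + 0.43×2.00 = 1.3431
MRP = 9.54% − 4.72% = 4.82%
E(R_P) = R_f + β_P × MRP = 4.72% + 1.3431 × 4.82% = 11.19%

11.19%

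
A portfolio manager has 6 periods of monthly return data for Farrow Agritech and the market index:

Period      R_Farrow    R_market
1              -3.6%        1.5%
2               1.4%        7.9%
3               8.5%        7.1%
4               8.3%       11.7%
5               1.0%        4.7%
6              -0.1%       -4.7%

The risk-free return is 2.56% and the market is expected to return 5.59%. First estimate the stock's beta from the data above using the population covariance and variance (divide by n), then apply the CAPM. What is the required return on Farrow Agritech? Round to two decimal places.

Mean R_i = (-3.6 + 1.4 + 8.5 + 8.3 + 1.0 − 0.1) / 6 = 2.5833%
Mean R_m = (1.5 + 7.9 + 7.1 + 11.7 + 4.7 − 4.7) / 6 = 4.7000%
Σ(R_i − R̄_i)(R_m − R̄_m) = 95.4400  ⇒  Cov = 95.4400 / 6 = 15.9067
Σ(R_m − R̄_m)² = 163.6000  ⇒  Var(R_m) = 163.6000 / 6 = 27.2667
β = Cov / Var(R_m) = 15.9067 / 27.2667 = 0.5834
MRP = 5.59% − 2.56% = 3.03%
E(R) = R_f + β × MRP = 2.56% + 0.5834 × 3.03% = 4.33%

4.33%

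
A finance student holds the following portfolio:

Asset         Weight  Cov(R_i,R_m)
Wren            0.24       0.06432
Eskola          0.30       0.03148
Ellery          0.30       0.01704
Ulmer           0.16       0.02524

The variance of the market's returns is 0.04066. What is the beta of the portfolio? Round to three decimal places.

0.837

β_Wren = 0.06432 / 0.04066 = 1.5819
β_Eskola = 0.03148 / 0.04066 = 0.7742
β_Ellery = 0.01704 / 0.04066 = 0.4191
β_Ulmer = 0.02524 / 0.04066 = 0.6208
β_P = Σ w_i β_i = 0.24×1.5819 + 0.30×0.7742 + 0.30×0.4191 + 0.16×0.6208 = 0.8370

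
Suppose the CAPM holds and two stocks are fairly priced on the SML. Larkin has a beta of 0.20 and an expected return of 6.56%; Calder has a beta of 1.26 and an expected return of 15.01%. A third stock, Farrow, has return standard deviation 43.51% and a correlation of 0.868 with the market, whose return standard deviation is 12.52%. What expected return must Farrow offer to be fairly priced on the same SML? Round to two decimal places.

29.01%

MRP = (15.01% − 6.56%) / (1.26 − 0.20) = 7.9717%
R_f = 6.56% − 0.20 × 7.9717% = 4.9657%
β_Farrow = ρ·σ_i/σ_m = 0.868 × 43.51 / 12.52 = 3.0165
E(R_Farrow) = R_f + β × MRP = 4.9657% + 3.0165 × 7.9717% = 29.01%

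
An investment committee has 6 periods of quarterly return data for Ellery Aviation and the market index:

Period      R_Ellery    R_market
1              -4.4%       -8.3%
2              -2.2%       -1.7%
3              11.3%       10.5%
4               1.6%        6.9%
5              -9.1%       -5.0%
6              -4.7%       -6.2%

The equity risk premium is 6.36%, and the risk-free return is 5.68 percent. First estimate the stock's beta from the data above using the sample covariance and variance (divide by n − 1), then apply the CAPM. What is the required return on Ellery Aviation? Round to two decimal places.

10.93%

Mean R_i = (-4.4 − 2.2 + 11.3 + 1.6 − 9.1 − 4.7) / 6 = -1.2500%
Mean R_m = (-8.3 − 1.7 + 10.5 + 6.9 − 5.0 − 6.2) / 6 = -0.6333%
Σ(R_i − R̄_i)(R_m − R̄_m) = 239.8400  ⇒  Cov = 239.8400 / 5 = 47.9680
Σ(R_m − R̄_m)² = 290.6733  ⇒  Var(R_m) = 290.6733 / 5 = 58.1347
β = Cov / Var(R_m) = 47.9680 / 58.1347 = 0.8251
E(R) = R_f + β × MRP = 5.68% + 0.8251 × 6.36% = 10.93%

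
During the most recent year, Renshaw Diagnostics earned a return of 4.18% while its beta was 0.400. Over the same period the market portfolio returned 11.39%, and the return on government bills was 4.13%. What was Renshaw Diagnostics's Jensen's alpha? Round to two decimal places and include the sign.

-2.85%

Market excess return = 11.39% − 4.13% = 7.26%
CAPM benchmark = R_f + β(R_m − R_f) = 4.13% + 0.400 × 7.26% = 7.03400%
α = actual − benchmark = 4.18% − 7.03400% = -2.85%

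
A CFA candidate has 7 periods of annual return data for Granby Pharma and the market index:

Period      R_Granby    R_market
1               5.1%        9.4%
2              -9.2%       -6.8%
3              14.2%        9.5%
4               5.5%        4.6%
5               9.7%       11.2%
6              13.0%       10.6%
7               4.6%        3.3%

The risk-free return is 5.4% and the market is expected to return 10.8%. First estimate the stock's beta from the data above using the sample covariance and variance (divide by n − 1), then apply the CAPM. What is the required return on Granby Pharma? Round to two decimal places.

Mean R_i = (5.1 − 9.2 + 14.2 + 5.5 + 9.7 + 13.0 + 4.6) / 7 = 6.1286%
Mean R_m = (9.4 − 6.8 + 9.5 + 4.6 + 11.2 + 10.6 + 3.3) / 7 = 5.9714%
Σ(R_i − R̄_i)(R_m − R̄_m) = 276.1457  ⇒  Cov = 276.1457 / 6 = 46.0243
Σ(R_m − R̄_m)² = 245.0943  ⇒  Var(R_m) = 245.0943 / 6 = 40.8491
β = Cov / Var(R_m) = 46.0243 / 40.8491 = 1.1267
MRP = 10.8% − 5.4% = 5.40%
E(R) = R_f + β × MRP = 5.4% + 1.1267 × 5.4% = 11.48%

11.48%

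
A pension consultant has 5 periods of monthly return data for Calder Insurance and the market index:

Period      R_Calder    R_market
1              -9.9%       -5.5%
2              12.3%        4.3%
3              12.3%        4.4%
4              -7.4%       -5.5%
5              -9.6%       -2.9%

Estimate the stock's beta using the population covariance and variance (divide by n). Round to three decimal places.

2.246

Mean R_i = (-9.9 + 12.3 + 12.3 − 7.4 − 9.6) / 5 = -0.4600%
Mean R_m = (-5.5 + 4.3 + 4.4 − 5.5 − 2.9) / 5 = -1.0400%
Σ(R_i − R̄_i)(R_m − R̄_m) = 227.6080  ⇒  Cov = 227.6080 / 5 = 45.5216
Σ(R_m − R̄_m)² = 101.3520  ⇒  Var(R_m) = 101.3520 / 5 = 20.2704
β = Cov / Var(R_m) = 45.5216 / 20.2704 = 2.2457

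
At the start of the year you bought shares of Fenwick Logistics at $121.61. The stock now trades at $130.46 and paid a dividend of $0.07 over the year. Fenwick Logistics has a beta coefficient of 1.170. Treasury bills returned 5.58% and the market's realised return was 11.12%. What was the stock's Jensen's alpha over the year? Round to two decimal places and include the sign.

Realised HPR = (P1 + D1 − P0) / P0 = (130.46 + 0.07 − 121.61) / 121.61 = 8.92 / 121.61 = 7.3349%
MRP = 11.12% − 5.58% = 5.54%
CAPM required = R_f + β·MRP = 5.58% + 1.170 × 5.54% = 12.06180%
α = realised − required = 7.3349% − 12.06180% = -4.73%

-4.73%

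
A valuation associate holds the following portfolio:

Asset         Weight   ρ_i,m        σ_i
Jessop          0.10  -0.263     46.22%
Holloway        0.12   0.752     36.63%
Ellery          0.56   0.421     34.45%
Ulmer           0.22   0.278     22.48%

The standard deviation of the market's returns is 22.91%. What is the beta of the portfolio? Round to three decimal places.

0.506

β_Jessop = -0.263 × 46.22% / 22.91% = -0.5306
β_Holloway = 0.752 × 36.63% / 22.91% = 1.2023
β_Ellery = 0.421 × 34.45% / 22.91% = 0.6331
β_Ulmer = 0.278 × 22.48% / 22.91% = 0.2728
β_P = Σ w_i β_i = 0.10×-0.5306 + 0.12×1.2023 + 0.56×0.6331 + 0.22×0.2728 = 0.5058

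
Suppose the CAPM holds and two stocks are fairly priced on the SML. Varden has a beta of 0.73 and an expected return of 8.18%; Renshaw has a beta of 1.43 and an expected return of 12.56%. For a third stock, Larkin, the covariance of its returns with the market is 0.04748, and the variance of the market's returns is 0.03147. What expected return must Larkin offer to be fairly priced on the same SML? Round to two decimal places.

13.05%

MRP = (12.56% − 8.18%) / (1.43 − 0.73) = 6.2571%
R_f = 8.18% − 0.73 × 6.2571% = 3.6123%
β_Larkin = Cov / Var(R_m) = 0.04748 / 0.03147 = 1.5087
E(R_Larkin) = R_f + β × MRP = 3.6123% + 1.5087 × 6.2571% = 13.05%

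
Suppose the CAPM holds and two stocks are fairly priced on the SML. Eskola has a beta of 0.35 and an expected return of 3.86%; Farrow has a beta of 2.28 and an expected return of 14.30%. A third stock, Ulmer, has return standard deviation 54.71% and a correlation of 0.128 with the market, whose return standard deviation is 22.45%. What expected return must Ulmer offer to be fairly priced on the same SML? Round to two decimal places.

3.65%

MRP = (14.30% − 3.86%) / (2.28 − 0.35) = 5.4093%
R_f = 3.86% − 0.35 × 5.4093% = 1.9667%
β_Ulmer = ρ·σ_i/σ_m = 0.128 × 54.71 / 22.45 = 0.3119
E(R_Ulmer) = R_f + β × MRP = 1.9667% + 0.3119 × 5.4093% = 3.65%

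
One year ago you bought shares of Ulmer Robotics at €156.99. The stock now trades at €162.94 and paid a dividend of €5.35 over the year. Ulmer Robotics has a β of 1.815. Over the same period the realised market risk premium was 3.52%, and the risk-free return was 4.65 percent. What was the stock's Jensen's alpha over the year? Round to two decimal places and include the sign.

Realised HPR = (P1 + D1 − P0) / P0 = (162.94 + 5.35 − 156.99) / 156.99 = 11.30 / 156.99 = 7.1979%
CAPM required = R_f + β·MRP = 4.65% + 1.815 × 3.52% = 11.03880%
α = realised − required = 7.1979% − 11.03880% = -3.84%

-3.84%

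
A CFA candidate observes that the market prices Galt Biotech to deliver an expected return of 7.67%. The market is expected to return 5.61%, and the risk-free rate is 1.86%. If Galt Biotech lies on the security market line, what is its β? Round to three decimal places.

MRP = 5.61% − 1.86% = 3.75%
β = (E(R) − R_f) / MRP = (7.67% − 1.86%) / 3.75% = 5.81% / 3.75% = 1.549

1.549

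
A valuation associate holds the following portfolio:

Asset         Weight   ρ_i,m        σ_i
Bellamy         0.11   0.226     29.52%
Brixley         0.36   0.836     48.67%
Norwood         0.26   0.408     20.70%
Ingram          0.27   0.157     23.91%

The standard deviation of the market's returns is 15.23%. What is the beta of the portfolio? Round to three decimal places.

1.221

β_Bellamy = 0.226 × 29.52% / 15.23% = 0.4381
β_Brixley = 0.836 × 48.67% / 15.23% = 2.6716
β_Norwood = 0.408 × 20.70% / 15.23% = 0.5545
β_Ingram = 0.157 × 23.91% / 15.23% = 0.2465
β_P = Σ w_i β_i = 0.11×0.4381 + 0.36×2.6716 + 0.26×0.5545 + 0.27×0.2465 = 1.2207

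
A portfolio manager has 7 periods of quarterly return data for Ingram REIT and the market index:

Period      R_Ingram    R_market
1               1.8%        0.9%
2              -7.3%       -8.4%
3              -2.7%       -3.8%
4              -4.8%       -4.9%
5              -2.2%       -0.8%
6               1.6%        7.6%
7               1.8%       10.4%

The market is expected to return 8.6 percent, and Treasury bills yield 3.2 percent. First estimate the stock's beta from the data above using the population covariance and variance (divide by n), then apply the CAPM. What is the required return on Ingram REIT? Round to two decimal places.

5.76%

Mean R_i = (1.8 − 7.3 − 2.7 − 4.8 − 2.2 + 1.6 + 1.8) / 7 = -1.6857%
Mean R_m = (0.9 − 8.4 − 3.8 − 4.9 − 0.8 + 7.6 + 10.4) / 7 = 0.1429%
Σ(R_i − R̄_i)(R_m − R̄_m) = 131.0457  ⇒  Cov = 131.0457 / 7 = 18.7208
Σ(R_m − R̄_m)² = 276.2371  ⇒  Var(R_m) = 276.2371 / 7 = 39.4624
β = Cov / Var(R_m) = 18.7208 / 39.4624 = 0.4744
MRP = 8.6% − 3.2% = 5.40%
E(R) = R_f + β × MRP = 3.2% + 0.4744 × 5.4% = 5.76%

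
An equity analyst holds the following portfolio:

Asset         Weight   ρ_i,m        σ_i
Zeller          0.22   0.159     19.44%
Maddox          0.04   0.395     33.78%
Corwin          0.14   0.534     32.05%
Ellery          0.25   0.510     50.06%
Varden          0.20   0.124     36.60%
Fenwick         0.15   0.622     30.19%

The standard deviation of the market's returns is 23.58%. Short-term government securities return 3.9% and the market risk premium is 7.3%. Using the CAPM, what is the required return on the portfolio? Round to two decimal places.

β_Zeller = 0.159 × 19.44% / 23.58% = 0.1311
β_Maddox = 0.395 × 33.78% / 23.58% = 0.5659
β_Corwin = 0.534 × 32.05% / 23.58% = 0.7258
β_Ellery = 0.510 × 50.06% / 23.58% = 1.0827
β_Varden = 0.124 × 36.60% / 23.58% = 0.1925
β_Fenwick = 0.622 × 30.19% / 23.58% = 0.7964
β_P = Σ w_i β_i = 0.22×0.1311 + 0.04×0.5659 + 0.14×0.7258 + 0.25×1.0827 + 0.20×0.1925 + 0.15×0.7964 = 0.5817
E(R_P) = R_f + β_P × MRP = 3.9% + 0.5817 × 7.3% = 8.15%

8.15%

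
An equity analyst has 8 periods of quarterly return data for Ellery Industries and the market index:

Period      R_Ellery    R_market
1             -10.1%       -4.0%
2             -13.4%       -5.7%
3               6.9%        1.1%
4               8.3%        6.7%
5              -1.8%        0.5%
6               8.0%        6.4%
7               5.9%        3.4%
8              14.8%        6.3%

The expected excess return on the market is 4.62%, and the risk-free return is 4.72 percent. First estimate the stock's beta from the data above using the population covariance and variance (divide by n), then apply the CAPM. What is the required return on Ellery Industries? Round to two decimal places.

Mean R_i = (-10.1 − 13.4 + 6.9 + 8.3 − 1.8 + 8.0 + 5.9 + 14.8) / 8 = 2.3250%
Mean R_m = (-4.0 − 5.7 + 1.1 + 6.7 + 0.5 + 6.4 + 3.4 + 6.3) / 8 = 1.8375%
Σ(R_i − R̄_i)(R_m − R̄_m) = 309.4025  ⇒  Cov = 309.4025 / 8 = 38.6753
Σ(R_m − R̄_m)² = 160.0388  ⇒  Var(R_m) = 160.0388 / 8 = 20.0049
β = Cov / Var(R_m) = 38.6753 / 20.0049 = 1.9333
E(R) = R_f + β × MRP = 4.72% + 1.9333 × 4.62% = 13.65%

13.65%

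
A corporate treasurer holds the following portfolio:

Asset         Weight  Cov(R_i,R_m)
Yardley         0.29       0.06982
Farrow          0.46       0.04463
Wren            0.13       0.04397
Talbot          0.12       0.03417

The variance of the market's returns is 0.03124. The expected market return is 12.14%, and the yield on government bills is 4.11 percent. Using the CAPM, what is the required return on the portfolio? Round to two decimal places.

β_Yardley = 0.06982 / 0.03124 = 2.2350
β_Farrow = 0.04463 / 0.03124 = 1.4286
β_Wren = 0.04397 / 0.03124 = 1.4075
β_Talbot = 0.03417 / 0.03124 = 1.0938
β_P = Σ w_i β_i = 0.29×2.2350 + 0.46×1.4286 + 0.13×1.4075 + 0.12×1.0938 = 1.6195
MRP = 12.14% − 4.11% = 8.03%
E(R_P) = R_f + β_P × MRP = 4.11% + 1.6195 × 8.03% = 17.11%

17.11%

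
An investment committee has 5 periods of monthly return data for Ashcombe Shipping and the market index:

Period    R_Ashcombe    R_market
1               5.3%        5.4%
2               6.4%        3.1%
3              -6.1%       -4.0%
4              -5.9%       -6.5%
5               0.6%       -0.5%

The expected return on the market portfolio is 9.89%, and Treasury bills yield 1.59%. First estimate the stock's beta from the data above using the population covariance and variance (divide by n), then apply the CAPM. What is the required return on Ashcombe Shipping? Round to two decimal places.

Mean R_i = (5.3 + 6.4 − 6.1 − 5.9 + 0.6) / 5 = 0.0600%
Mean R_m = (5.4 + 3.1 − 4.0 − 6.5 − 0.5) / 5 = -0.5000%
Σ(R_i − R̄_i)(R_m − R̄_m) = 111.0600  ⇒  Cov = 111.0600 / 5 = 22.2120
Σ(R_m − R̄_m)² = 96.0200  ⇒  Var(R_m) = 96.0200 / 5 = 19.2040
β = Cov / Var(R_m) = 22.2120 / 19.2040 = 1.1566
MRP = 9.89% − 1.59% = 8.30%
E(R) = R_f + β × MRP = 1.59% + 1.1566 × 8.30% = 11.19%

11.19%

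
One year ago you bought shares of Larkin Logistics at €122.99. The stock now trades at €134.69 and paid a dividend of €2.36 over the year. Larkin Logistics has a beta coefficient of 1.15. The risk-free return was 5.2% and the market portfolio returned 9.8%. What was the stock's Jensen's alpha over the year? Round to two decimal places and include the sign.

+0.94%

Realised HPR = (P1 + D1 − P0) / P0 = (134.69 + 2.36 − 122.99) / 122.99 = 14.06 / 122.99 = 11.4318%
MRP = 9.8% − 5.2% = 4.60%
CAPM required = R_f + β·MRP = 5.2% + 1.15 × 4.6% = 10.4900%
α = realised − required = 11.4318% − 10.4900% = +0.94%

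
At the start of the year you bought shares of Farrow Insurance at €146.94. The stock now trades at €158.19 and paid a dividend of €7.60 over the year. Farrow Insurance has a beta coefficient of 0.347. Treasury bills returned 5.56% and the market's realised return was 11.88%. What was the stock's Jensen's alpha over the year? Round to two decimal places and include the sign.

+5.08%

Realised HPR = (P1 + D1 − P0) / P0 = (158.19 + 7.60 − 146.94) / 146.94 = 18.85 / 146.94 = 12.8284%
MRP = 11.88% − 5.56% = 6.32%
CAPM required = R_f + β·MRP = 5.56% + 0.347 × 6.32% = 7.75304%
α = realised − required = 12.8284% − 7.75304% = +5.08%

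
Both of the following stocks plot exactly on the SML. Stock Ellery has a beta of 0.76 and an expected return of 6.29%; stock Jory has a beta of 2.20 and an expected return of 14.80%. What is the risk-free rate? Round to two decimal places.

1.80%

Both satisfy E(R) = R_f + β·MRP, so the slope of the SML is
MRP = (14.80% − 6.29%) / (2.20 − 0.76) = 8.51% / 1.44 = 5.9097%
R_f = E(R_Ellery) − β_Ellery·MRP = 6.29% − 0.76 × 5.9097% = 1.7986%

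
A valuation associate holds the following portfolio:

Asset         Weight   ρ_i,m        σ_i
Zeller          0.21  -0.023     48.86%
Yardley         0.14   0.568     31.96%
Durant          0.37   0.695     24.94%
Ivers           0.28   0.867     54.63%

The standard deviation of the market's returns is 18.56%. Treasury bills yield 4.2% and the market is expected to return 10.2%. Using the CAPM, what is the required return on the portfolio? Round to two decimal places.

11.31%

β_Zeller = -0.023 × 48.86% / 18.56% = -0.0605
β_Yardley = 0.568 × 31.96% / 18.56% = 0.9781
β_Durant = 0.695 × 24.94% / 18.56% = 0.9339
β_Ivers = 0.867 × 54.63% / 18.56% = 2.5520
β_P = Σ w_i β_i = 0.21×-0.0605 + 0.14×0.9781 + 0.37×0.9339 + 0.28×2.5520 = 1.1843
MRP = 10.2% − 4.2% = 6.00%
E(R_P) = R_f + β_P × MRP = 4.2% + 1.1843 × 6.0% = 11.31%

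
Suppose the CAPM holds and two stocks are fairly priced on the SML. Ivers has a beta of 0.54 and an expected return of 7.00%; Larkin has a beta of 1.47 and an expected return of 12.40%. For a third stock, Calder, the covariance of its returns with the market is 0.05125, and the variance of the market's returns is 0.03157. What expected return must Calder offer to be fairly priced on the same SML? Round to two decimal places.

13.29%

MRP = (12.40% − 7.00%) / (1.47 − 0.54) = 5.8065%
R_f = 7.00% − 0.54 × 5.8065% = 3.8645%
β_Calder = Cov / Var(R_m) = 0.05125 / 0.03157 = 1.6234
E(R_Calder) = R_f + β × MRP = 3.8645% + 1.6234 × 5.8065% = 13.29%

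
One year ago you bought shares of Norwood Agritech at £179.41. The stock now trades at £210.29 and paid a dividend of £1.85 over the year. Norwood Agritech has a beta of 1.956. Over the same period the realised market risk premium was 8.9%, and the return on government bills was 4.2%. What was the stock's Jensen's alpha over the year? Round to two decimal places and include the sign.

-3.37%

Realised HPR = (P1 + D1 − P0) / P0 = (210.29 + 1.85 − 179.41) / 179.41 = 32.73 / 179.41 = 18.2431%
CAPM required = R_f + β·MRP = 4.2% + 1.956 × 8.9% = 21.6084%
α = realised − required = 18.2431% − 21.6084% = -3.37%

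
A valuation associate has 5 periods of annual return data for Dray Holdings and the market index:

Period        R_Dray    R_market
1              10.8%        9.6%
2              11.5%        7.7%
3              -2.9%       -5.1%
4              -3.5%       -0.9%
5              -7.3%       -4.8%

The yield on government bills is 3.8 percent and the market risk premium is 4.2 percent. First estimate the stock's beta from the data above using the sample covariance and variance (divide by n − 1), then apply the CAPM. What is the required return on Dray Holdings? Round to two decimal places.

8.90%

Mean R_i = (10.8 + 11.5 − 2.9 − 3.5 − 7.3) / 5 = 1.7200%
Mean R_m = (9.6 + 7.7 − 5.1 − 0.9 − 4.8) / 5 = 1.3000%
Σ(R_i − R̄_i)(R_m − R̄_m) = 234.0300  ⇒  Cov = 234.0300 / 4 = 58.5075
Σ(R_m − R̄_m)² = 192.8600  ⇒  Var(R_m) = 192.8600 / 4 = 48.2150
β = Cov / Var(R_m) = 58.5075 / 48.2150 = 1.2135
E(R) = R_f + β × MRP = 3.8% + 1.2135 × 4.2% = 8.90%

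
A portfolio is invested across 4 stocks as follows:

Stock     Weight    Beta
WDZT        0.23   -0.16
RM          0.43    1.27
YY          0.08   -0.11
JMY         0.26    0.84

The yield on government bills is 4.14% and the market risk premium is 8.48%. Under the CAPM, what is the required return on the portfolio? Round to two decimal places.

β_P = Σ w_i β_i = 0.23×-0.16 + 0.43×1.27 + 0.08×-0.11 + 0.26×0.84 = 0.7189
E(R_P) = R_f + β_P × MRP = 4.14% + 0.7189 × 8.48% = 10.24%

10.24%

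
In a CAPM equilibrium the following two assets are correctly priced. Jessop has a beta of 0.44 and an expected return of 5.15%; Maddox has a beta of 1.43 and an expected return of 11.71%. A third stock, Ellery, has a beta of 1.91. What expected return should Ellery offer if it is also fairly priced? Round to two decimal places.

MRP (SML slope) = (11.71% − 5.15%) / (1.43 − 0.44) = 6.56% / 0.99 = 6.6263%
R_f (intercept) = 5.15% − 0.44 × 6.6263% = 2.2344%
E(R_Ellery) = R_f + β × MRP = 2.2344% + 1.91 × 6.6263% = 14.89%

14.89%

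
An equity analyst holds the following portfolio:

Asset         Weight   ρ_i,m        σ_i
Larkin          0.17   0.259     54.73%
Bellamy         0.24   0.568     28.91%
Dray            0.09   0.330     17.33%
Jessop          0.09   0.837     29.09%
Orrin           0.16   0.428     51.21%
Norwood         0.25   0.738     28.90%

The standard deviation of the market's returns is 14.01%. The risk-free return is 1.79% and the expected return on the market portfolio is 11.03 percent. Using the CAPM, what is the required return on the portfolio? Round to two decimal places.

β_Larkin = 0.259 × 54.73% / 14.01% = 1.0118
β_Bellamy = 0.568 × 28.91% / 14.01% = 1.1721
β_Dray = 0.330 × 17.33% / 14.01% = 0.4082
β_Jessop = 0.837 × 29.09% / 14.01% = 1.7379
β_Orrin = 0.428 × 51.21% / 14.01% = 1.5644
β_Norwood = 0.738 × 28.90% / 14.01% = 1.5224
β_P = Σ w_i β_i = 0.17×1.0118 + 0.24×1.1721 + 0.09×0.4082 + 0.09×1.7379 + 0.16×1.5644 + 0.25×1.5224 = 1.2774
MRP = 11.03% − 1.79% = 9.24%
E(R_P) = R_f + β_P × MRP = 1.79% + 1.2774 × 9.24% = 13.59%

13.59%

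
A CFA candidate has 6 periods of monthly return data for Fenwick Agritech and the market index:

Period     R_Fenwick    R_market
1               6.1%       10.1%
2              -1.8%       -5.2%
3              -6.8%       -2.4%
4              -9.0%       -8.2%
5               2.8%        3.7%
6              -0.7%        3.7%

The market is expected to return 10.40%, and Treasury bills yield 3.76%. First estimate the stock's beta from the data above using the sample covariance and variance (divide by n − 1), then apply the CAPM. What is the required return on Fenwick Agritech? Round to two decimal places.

8.73%

Mean R_i = (6.1 − 1.8 − 6.8 − 9.0 + 2.8 − 0.7) / 6 = -1.5667%
Mean R_m = (10.1 − 5.2 − 2.4 − 8.2 + 3.7 + 3.7) / 6 = 0.2833%
Σ(R_i − R̄_i)(R_m − R̄_m) = 171.5233  ⇒  Cov = 171.5233 / 5 = 34.3047
Σ(R_m − R̄_m)² = 228.9483  ⇒  Var(R_m) = 228.9483 / 5 = 45.7897
β = Cov / Var(R_m) = 34.3047 / 45.7897 = 0.7492
MRP = 10.40% − 3.76% = 6.64%
E(R) = R_f + β × MRP = 3.76% + 0.7492 × 6.64% = 8.73%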